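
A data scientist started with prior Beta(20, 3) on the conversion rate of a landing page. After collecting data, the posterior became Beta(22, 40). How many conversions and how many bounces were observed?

A Beta(α, β) prior with s successes and f failures in binomial data gives a Beta(α+s, β+f) posterior.
Match parameters: s=22−20=2, f=40−3=37.

2 conversions and 37 bounces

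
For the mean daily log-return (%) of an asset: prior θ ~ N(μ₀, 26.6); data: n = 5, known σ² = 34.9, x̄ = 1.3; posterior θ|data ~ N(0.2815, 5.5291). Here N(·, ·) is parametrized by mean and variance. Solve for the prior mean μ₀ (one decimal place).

μ₀ = -3.6

The posterior mean is a precision-weighted average: μ_n = (τ₀μ₀ + τ_data·x̄)/(τ₀+τ_data), with τ₀=1/σ₀² and τ_data=n/σ².
Here τ₀ = 1/26.6 = 0.037594 and τ_data = 5/34.9 = 0.143266, so τ_n = 0.180860.
Rearranging for μ₀: μ₀ = (μ_n·τ_n − τ_data·x̄)/τ₀ = (0.2815·0.180860 − 0.143266·1.3) / 0.037594 = -0.135334/0.037594 ≈ -3.6.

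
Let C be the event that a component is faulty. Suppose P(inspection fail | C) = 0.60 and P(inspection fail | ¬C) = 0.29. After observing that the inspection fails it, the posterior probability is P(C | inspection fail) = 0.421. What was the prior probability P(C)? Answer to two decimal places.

In odds form, posterior odds = prior odds × likelihood ratio, so prior odds = posterior odds ÷ LR.
Posterior odds = 0.421/(1−0.421) = 0.7271. LR = 0.60/0.29 = 2.0690.
Prior odds = 0.7271/2.0690 = 0.3514, so P(C) = 0.3514/(1+0.3514) ≈ 0.26.

P(C) = 0.26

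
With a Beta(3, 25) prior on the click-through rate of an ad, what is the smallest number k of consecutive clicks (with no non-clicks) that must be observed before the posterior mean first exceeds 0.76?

After k clicks and 0 non-clicks the posterior is Beta(3+k, 25), with mean (3+k)/(3+25+k).
Set (3+k)/(28+k) > 0.76 and solve: k > (0.76·28 − 3)/(1 − 0.76) = 76.167.
The smallest integer exceeding 76.167 is 77, and checking k=77: (80)/(105) = 0.7619 > 0.76.

k = 77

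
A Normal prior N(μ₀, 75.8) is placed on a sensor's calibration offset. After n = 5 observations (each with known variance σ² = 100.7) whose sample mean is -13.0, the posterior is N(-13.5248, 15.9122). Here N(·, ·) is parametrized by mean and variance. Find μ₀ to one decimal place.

With known observation variance, the Normal–Normal posterior has precision τ_n = τ₀ + n/σ² and mean μ_n = (τ₀μ₀ + (n/σ²)x̄)/τ_n.
Here τ₀ = 1/75.8 = 0.013193 and τ_data = 5/100.7 = 0.049652, so τ_n = 0.062845.
Rearranging for μ₀: μ₀ = (μ_n·τ_n − τ_data·x̄)/τ₀ = (-13.5248·0.062845 − 0.049652·-13.0) / 0.013193 = -0.204490/0.013193 ≈ -15.5.

μ₀ = -15.5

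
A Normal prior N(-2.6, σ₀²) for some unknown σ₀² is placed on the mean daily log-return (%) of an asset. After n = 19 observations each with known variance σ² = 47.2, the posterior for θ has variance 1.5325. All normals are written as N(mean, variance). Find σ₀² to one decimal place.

For the Normal–Normal model with known σ², precisions add: τ_n = τ₀ + n/σ².
So 1/σ₀² = 1/1.5325 − 19/47.2 = 0.652529 − 0.402542 = 0.249987.
Hence σ₀² = 1/0.249987 ≈ 4.0.

σ₀² = 4.0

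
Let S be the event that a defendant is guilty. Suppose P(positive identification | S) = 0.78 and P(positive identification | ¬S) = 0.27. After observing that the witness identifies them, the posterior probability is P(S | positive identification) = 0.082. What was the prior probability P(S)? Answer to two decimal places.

Bayes' rule in odds form gives O(S|E) = O(S)·[P(E|S)/P(E|¬S)], hence O(S) = O(S|E)/LR.
Posterior odds = 0.082/(1−0.082) = 0.0893. LR = 0.78/0.27 = 2.8889.
Prior odds = 0.0893/2.8889 = 0.0309, so P(S) = 0.0309/(1+0.0309) ≈ 0.03.

P(S) = 0.03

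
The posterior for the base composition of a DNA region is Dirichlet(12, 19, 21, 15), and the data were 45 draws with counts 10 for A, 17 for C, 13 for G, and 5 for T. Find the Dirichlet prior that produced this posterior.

Dirichlet(2, 2, 8, 10)

For a Dirichlet(α) prior with multinomial counts c, the posterior is Dirichlet(α + c) componentwise.
Subtract each count from the matching posterior parameter: 12−10=2, 19−17=2, 21−13=8, 15−5=10.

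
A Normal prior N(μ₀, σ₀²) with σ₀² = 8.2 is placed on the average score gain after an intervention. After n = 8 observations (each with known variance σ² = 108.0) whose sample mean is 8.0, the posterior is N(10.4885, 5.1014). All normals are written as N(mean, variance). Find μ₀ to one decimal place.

μ₀ = 12.0

The posterior mean is a precision-weighted average: μ_n = (τ₀μ₀ + τ_data·x̄)/(τ₀+τ_data), with τ₀=1/σ₀² and τ_data=n/σ².
Here τ₀ = 1/8.2 = 0.121951 and τ_data = 8/108.0 = 0.074074, so τ_n = 0.196025.
Rearranging for μ₀: μ₀ = (μ_n·τ_n − τ_data·x̄)/τ₀ = (10.4885·0.196025 − 0.074074·8.0) / 0.121951 = 1.463416/0.121951 ≈ 12.0.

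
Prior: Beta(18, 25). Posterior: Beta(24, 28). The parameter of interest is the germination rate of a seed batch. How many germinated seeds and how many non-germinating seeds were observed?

6 germinated seeds and 3 non-germinating seeds

Under Beta–binomial conjugacy the posterior parameters are (α+s, β+f).
So s = 24 − 18 = 6 and f = 28 − 25 = 3.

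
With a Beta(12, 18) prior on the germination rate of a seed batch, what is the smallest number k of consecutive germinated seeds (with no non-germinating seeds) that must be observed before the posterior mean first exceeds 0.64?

k = 21

After k germinated seeds and 0 non-germinating seeds the posterior is Beta(12+k, 18), with mean (12+k)/(12+18+k).
Set (12+k)/(30+k) > 0.64 and solve: k > (0.64·30 − 12)/(1 − 0.64) = 20.000.
The smallest integer exceeding 20.000 is 21, and checking k=21: (33)/(51) = 0.6471 > 0.64.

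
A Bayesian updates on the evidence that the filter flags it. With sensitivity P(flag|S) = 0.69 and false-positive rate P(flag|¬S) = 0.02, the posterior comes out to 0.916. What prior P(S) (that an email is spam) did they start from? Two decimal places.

P(S) = 0.24

Bayes' rule in odds form gives O(S|E) = O(S)·[P(E|S)/P(E|¬S)], hence O(S) = O(S|E)/LR.
Posterior odds = 0.916/(1−0.916) = 10.9048. LR = 0.69/0.02 = 34.5000.
Prior odds = 10.9048/34.5000 = 0.3161, so P(S) = 0.3161/(1+0.3161) ≈ 0.24.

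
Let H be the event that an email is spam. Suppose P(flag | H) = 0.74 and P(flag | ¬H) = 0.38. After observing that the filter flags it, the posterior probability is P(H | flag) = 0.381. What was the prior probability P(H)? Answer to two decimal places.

P(H) = 0.24

In odds form, posterior odds = prior odds × likelihood ratio, so prior odds = posterior odds ÷ LR.
Posterior odds = 0.381/(1−0.381) = 0.6155. LR = 0.74/0.38 = 1.9474.
Prior odds = 0.6155/1.9474 = 0.3161, so P(H) = 0.3161/(1+0.3161) ≈ 0.24.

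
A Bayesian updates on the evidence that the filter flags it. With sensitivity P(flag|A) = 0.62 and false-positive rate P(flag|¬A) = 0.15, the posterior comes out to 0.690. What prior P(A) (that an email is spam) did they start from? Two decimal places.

Bayes' rule in odds form gives O(A|E) = O(A)·[P(E|A)/P(E|¬A)], hence O(A) = O(A|E)/LR.
Posterior odds = 0.690/(1−0.690) = 2.2258. LR = 0.62/0.15 = 4.1333.
Prior odds = 2.2258/4.1333 = 0.5385, so P(A) = 0.5385/(1+0.5385) ≈ 0.35.

P(A) = 0.35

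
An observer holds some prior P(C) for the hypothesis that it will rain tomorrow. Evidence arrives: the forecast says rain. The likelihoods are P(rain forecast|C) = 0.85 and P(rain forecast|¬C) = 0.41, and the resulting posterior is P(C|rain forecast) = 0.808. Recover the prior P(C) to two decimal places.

Bayes' rule in odds form gives O(C|E) = O(C)·[P(E|C)/P(E|¬C)], hence O(C) = O(C|E)/LR.
Posterior odds = 0.808/(1−0.808) = 4.2083. LR = 0.85/0.41 = 2.0732.
Prior odds = 4.2083/2.0732 = 2.0299, so P(C) = 2.0299/(1+2.0299) ≈ 0.67.

P(C) = 0.67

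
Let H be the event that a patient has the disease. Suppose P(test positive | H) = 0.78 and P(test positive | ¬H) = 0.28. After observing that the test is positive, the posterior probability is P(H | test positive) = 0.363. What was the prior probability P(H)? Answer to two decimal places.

Bayes' rule in odds form gives O(H|E) = O(H)·[P(E|H)/P(E|¬H)], hence O(H) = O(H|E)/LR.
Posterior odds = 0.363/(1−0.363) = 0.5699. LR = 0.78/0.28 = 2.7857.
Prior odds = 0.5699/2.7857 = 0.2046, so P(H) = 0.2046/(1+0.2046) ≈ 0.17.

P(H) = 0.17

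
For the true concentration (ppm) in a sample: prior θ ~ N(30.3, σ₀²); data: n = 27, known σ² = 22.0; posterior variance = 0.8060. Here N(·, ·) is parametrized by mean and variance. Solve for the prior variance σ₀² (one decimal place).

For the Normal–Normal model with known σ², precisions add: τ_n = τ₀ + n/σ².
So 1/σ₀² = 1/0.8060 − 27/22.0 = 1.240695 − 1.227273 = 0.013422.
Hence σ₀² = 1/0.013422 ≈ 74.5.

σ₀² = 74.5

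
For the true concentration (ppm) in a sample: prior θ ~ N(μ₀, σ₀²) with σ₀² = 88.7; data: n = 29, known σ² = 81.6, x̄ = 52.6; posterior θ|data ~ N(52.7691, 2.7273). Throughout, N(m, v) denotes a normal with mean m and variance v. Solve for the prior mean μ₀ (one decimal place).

The posterior mean is a precision-weighted average: μ_n = (τ₀μ₀ + τ_data·x̄)/(τ₀+τ_data), with τ₀=1/σ₀² and τ_data=n/σ².
Here τ₀ = 1/88.7 = 0.011274 and τ_data = 29/81.6 = 0.355392, so τ_n = 0.366666.
Rearranging for μ₀: μ₀ = (μ_n·τ_n − τ_data·x̄)/τ₀ = (52.7691·0.366666 − 0.355392·52.6) / 0.011274 = 0.655016/0.011274 ≈ 58.1.

μ₀ = 58.1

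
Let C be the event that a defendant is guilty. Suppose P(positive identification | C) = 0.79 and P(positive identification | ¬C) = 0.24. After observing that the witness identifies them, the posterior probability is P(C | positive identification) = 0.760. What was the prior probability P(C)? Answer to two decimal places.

Bayes' rule in odds form gives O(C|E) = O(C)·[P(E|C)/P(E|¬C)], hence O(C) = O(C|E)/LR.
Posterior odds = 0.760/(1−0.760) = 3.1667. LR = 0.79/0.24 = 3.2917.
Prior odds = 3.1667/3.2917 = 0.9620, so P(C) = 0.9620/(1+0.9620) ≈ 0.49.

P(C) = 0.49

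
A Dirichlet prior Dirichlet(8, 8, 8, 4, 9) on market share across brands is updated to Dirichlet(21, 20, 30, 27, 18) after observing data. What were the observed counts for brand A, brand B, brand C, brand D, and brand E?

counts (13, 12, 22, 23, 9)

For a Dirichlet(α) prior with multinomial counts c, the posterior is Dirichlet(α + c) componentwise.
Counts are posterior − prior componentwise: 21−8=13, 20−8=12, 30−8=22, 27−4=23, 18−9=9.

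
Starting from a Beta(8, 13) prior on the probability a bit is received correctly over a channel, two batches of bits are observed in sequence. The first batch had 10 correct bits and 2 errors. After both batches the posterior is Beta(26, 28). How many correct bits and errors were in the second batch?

8 correct bits and 13 errors

Because Beta–binomial updating is additive in the counts, the combined data contributed (α_post−α_prior, β_post−β_prior) successes and failures.
Total across both batches: 26−8=18 correct bits, 28−13=15 errors.
Subtract the first batch: 18−10=8 correct bits and 15−2=13 errors.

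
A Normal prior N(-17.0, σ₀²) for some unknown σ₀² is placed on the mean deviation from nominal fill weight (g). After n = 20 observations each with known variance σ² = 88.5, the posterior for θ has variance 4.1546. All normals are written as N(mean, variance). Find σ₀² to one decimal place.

For the Normal–Normal model with known σ², precisions add: τ_n = τ₀ + n/σ².
So 1/σ₀² = 1/4.1546 − 20/88.5 = 0.240697 − 0.225989 = 0.014708.
Hence σ₀² = 1/0.014708 ≈ 68.0.

σ₀² = 68.0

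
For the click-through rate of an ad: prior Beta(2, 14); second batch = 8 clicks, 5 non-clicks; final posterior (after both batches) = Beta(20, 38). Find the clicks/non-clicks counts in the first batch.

10 clicks and 19 non-clicks

Because Beta–binomial updating is additive in the counts, the combined data contributed (α_post−α_prior, β_post−β_prior) successes and failures.
Total across both batches: 20−2=18 clicks, 38−14=24 non-clicks.
Subtract the second batch: 18−8=10 clicks and 24−5=19 non-clicks.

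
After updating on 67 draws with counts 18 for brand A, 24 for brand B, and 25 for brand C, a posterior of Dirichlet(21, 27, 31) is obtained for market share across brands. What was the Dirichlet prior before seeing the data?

Dirichlet(3, 3, 6)

For a Dirichlet(α) prior with multinomial counts c, the posterior is Dirichlet(α + c) componentwise.
Subtract each count from the matching posterior parameter: 21−18=3, 27−24=3, 31−25=6.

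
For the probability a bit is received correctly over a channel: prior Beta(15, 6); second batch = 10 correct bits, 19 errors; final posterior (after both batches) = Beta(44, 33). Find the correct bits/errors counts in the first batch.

19 correct bits and 8 errors

Sequential conjugate updates are equivalent to a single update on the pooled data, so total successes = posterior α − prior α and total failures = posterior β − prior β.
Total across both batches: 44−15=29 correct bits, 33−6=27 errors.
Subtract the second batch: 29−10=19 correct bits and 27−19=8 errors.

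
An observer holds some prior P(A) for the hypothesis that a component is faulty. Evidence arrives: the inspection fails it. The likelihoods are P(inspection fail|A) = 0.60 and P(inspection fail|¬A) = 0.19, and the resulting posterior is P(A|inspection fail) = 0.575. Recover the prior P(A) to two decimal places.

In odds form, posterior odds = prior odds × likelihood ratio, so prior odds = posterior odds ÷ LR.
Posterior odds = 0.575/(1−0.575) = 1.3529. LR = 0.60/0.19 = 3.1579.
Prior odds = 1.3529/3.1579 = 0.4284, so P(A) = 0.4284/(1+0.4284) ≈ 0.30.

P(A) = 0.30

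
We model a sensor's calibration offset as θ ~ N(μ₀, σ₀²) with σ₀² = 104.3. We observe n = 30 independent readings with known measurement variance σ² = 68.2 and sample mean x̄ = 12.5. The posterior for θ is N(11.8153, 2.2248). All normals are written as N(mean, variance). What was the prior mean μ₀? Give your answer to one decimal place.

The posterior mean is a precision-weighted average: μ_n = (τ₀μ₀ + τ_data·x̄)/(τ₀+τ_data), with τ₀=1/σ₀² and τ_data=n/σ².
Here τ₀ = 1/104.3 = 0.009588 and τ_data = 30/68.2 = 0.439883, so τ_n = 0.449471.
Rearranging for μ₀: μ₀ = (μ_n·τ_n − τ_data·x̄)/τ₀ = (11.8153·0.449471 − 0.439883·12.5) / 0.009588 = -0.187903/0.009588 ≈ -19.6.

μ₀ = -19.6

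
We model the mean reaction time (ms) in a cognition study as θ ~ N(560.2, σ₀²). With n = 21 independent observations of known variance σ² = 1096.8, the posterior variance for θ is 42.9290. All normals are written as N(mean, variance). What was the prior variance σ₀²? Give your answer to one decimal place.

For the Normal–Normal model with known σ², precisions add: τ_n = τ₀ + n/σ².
So 1/σ₀² = 1/42.9290 − 21/1096.8 = 0.023294 − 0.019147 = 0.004147.
Hence σ₀² = 1/0.004147 ≈ 241.1.

σ₀² = 241.1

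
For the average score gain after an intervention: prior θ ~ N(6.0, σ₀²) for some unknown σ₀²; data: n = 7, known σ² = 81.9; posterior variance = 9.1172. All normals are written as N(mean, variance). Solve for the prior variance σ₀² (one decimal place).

Posterior precision equals prior precision plus data precision: 1/σ_n² = 1/σ₀² + n/σ².
So 1/σ₀² = 1/9.1172 − 7/81.9 = 0.109683 − 0.085470 = 0.024213.
Hence σ₀² = 1/0.024213 ≈ 41.3.

σ₀² = 41.3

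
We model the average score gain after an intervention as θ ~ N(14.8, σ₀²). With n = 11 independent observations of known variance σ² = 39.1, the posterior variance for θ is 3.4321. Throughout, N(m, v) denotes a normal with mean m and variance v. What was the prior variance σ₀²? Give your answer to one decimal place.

For the Normal–Normal model with known σ², precisions add: τ_n = τ₀ + n/σ².
So 1/σ₀² = 1/3.4321 − 11/39.1 = 0.291367 − 0.281330 = 0.010037.
Hence σ₀² = 1/0.010037 ≈ 99.6.

σ₀² = 99.6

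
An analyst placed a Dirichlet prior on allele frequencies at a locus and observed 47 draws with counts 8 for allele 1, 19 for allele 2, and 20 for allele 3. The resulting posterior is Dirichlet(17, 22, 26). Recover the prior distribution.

For a Dirichlet(α) prior with multinomial counts c, the posterior is Dirichlet(α + c) componentwise.
Subtract each count from the matching posterior parameter: 17−8=9, 22−19=3, 26−20=6.

Dirichlet(9, 3, 6)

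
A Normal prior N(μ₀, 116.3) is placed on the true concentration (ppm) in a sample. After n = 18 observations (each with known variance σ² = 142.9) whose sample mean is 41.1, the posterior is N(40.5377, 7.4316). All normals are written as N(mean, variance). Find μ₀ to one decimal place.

The posterior mean is a precision-weighted average: μ_n = (τ₀μ₀ + τ_data·x̄)/(τ₀+τ_data), with τ₀=1/σ₀² and τ_data=n/σ².
Here τ₀ = 1/116.3 = 0.008598 and τ_data = 18/142.9 = 0.125962, so τ_n = 0.134560.
Rearranging for μ₀: μ₀ = (μ_n·τ_n − τ_data·x̄)/τ₀ = (40.5377·0.134560 − 0.125962·41.1) / 0.008598 = 0.277715/0.008598 ≈ 32.3.

μ₀ = 32.3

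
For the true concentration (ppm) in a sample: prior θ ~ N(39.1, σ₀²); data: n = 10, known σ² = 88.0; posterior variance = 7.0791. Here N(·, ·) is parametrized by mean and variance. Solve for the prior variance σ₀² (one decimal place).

σ₀² = 36.2

For the Normal–Normal model with known σ², precisions add: τ_n = τ₀ + n/σ².
So 1/σ₀² = 1/7.0791 − 10/88.0 = 0.141261 − 0.113636 = 0.027625.
Hence σ₀² = 1/0.027625 ≈ 36.2.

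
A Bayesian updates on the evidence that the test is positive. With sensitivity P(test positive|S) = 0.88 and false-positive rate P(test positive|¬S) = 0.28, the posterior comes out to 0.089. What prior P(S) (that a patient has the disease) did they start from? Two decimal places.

Bayes' rule in odds form gives O(S|E) = O(S)·[P(E|S)/P(E|¬S)], hence O(S) = O(S|E)/LR.
Posterior odds = 0.089/(1−0.089) = 0.0977. LR = 0.88/0.28 = 3.1429.
Prior odds = 0.0977/3.1429 = 0.0311, so P(S) = 0.0311/(1+0.0311) ≈ 0.03.

P(S) = 0.03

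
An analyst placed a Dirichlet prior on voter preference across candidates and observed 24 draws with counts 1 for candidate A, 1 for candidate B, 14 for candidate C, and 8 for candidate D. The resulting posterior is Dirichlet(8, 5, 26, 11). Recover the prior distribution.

Dirichlet(7, 4, 12, 3)

For a Dirichlet(α) prior with multinomial counts c, the posterior is Dirichlet(α + c) componentwise.
Subtract each count from the matching posterior parameter: 8−1=7, 5−1=4, 26−14=12, 11−8=3.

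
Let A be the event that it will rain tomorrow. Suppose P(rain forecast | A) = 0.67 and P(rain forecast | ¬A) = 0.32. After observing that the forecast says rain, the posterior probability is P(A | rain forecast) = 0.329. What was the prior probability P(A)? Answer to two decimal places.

P(A) = 0.19

In odds form, posterior odds = prior odds × likelihood ratio, so prior odds = posterior odds ÷ LR.
Posterior odds = 0.329/(1−0.329) = 0.4903. LR = 0.67/0.32 = 2.0938.
Prior odds = 0.4903/2.0938 = 0.2342, so P(A) = 0.2342/(1+0.2342) ≈ 0.19.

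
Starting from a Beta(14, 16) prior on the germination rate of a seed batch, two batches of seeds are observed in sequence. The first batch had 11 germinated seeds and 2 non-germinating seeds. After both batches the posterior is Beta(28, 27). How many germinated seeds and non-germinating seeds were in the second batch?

Sequential conjugate updates are equivalent to a single update on the pooled data, so total successes = posterior α − prior α and total failures = posterior β − prior β.
Total across both batches: 28−14=14 germinated seeds, 27−16=11 non-germinating seeds.
Subtract the first batch: 14−11=3 germinated seeds and 11−2=9 non-germinating seeds.

3 germinated seeds and 9 non-germinating seeds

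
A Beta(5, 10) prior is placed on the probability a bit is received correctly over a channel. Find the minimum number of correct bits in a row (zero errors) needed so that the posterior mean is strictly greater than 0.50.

k = 6

After k correct bits and 0 errors the posterior is Beta(5+k, 10), with mean (5+k)/(5+10+k).
Set (5+k)/(15+k) > 0.50 and solve: k > (0.50·15 − 5)/(1 − 0.50) = 5.000.
The smallest integer exceeding 5.000 is 6.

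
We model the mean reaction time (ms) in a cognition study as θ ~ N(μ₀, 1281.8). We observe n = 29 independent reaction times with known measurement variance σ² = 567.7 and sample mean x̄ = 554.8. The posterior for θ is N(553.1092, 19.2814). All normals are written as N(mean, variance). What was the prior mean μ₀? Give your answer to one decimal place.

μ₀ = 442.4

With known observation variance, the Normal–Normal posterior has precision τ_n = τ₀ + n/σ² and mean μ_n = (τ₀μ₀ + (n/σ²)x̄)/τ_n.
Here τ₀ = 1/1281.8 = 0.000780 and τ_data = 29/567.7 = 0.051083, so τ_n = 0.051863.
Rearranging for μ₀: μ₀ = (μ_n·τ_n − τ_data·x̄)/τ₀ = (553.1092·0.051863 − 0.051083·554.8) / 0.000780 = 0.345054/0.000780 ≈ 442.4.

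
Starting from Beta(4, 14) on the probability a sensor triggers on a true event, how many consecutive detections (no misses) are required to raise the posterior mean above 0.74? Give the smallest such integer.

After k detections and 0 misses the posterior is Beta(4+k, 14), with mean (4+k)/(4+14+k).
Set (4+k)/(18+k) > 0.74 and solve: k > (0.74·18 − 4)/(1 − 0.74) = 35.846.
The smallest integer exceeding 35.846 is 36.

k = 36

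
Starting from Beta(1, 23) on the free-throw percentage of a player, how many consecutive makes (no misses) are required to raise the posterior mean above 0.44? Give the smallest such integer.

After k makes and 0 misses the posterior is Beta(1+k, 23), with mean (1+k)/(1+23+k).
Set (1+k)/(24+k) > 0.44 and solve: k > (0.44·24 − 1)/(1 − 0.44) = 17.071.
The smallest integer exceeding 17.071 is 18.

k = 18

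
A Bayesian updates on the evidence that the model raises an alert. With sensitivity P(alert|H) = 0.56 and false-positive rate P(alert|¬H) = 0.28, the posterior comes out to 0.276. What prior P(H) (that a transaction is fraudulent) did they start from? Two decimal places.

P(H) = 0.16

In odds form, posterior odds = prior odds × likelihood ratio, so prior odds = posterior odds ÷ LR.
Posterior odds = 0.276/(1−0.276) = 0.3812. LR = 0.56/0.28 = 2.0000.
Prior odds = 0.3812/2.0000 = 0.1906, so P(H) = 0.1906/(1+0.1906) ≈ 0.16.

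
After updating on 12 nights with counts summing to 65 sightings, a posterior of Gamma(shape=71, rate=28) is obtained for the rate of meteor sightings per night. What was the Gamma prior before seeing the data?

Gamma(shape=6, rate=16)

Gamma–Poisson conjugacy: posterior shape = α + Σxᵢ, posterior rate = β + n.
So α = 71 − 65 = 6 and β = 28 − 12 = 16.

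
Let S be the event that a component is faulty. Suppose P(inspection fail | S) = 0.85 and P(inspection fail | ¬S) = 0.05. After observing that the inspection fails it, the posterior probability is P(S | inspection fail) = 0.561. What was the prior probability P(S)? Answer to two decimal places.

Bayes' rule in odds form gives O(S|E) = O(S)·[P(E|S)/P(E|¬S)], hence O(S) = O(S|E)/LR.
Posterior odds = 0.561/(1−0.561) = 1.2779. LR = 0.85/0.05 = 17.0000.
Prior odds = 1.2779/17.0000 = 0.0752, so P(S) = 0.0752/(1+0.0752) ≈ 0.07.

P(S) = 0.07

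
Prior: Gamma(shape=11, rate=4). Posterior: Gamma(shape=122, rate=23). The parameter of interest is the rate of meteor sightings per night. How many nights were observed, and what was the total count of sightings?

Gamma–Poisson conjugacy: posterior shape = α + Σxᵢ, posterior rate = β + n.
Matching: Σxᵢ = 122 − 11 = 111 and n = 23 − 4 = 19.

n = 19 nights with total 111 sightings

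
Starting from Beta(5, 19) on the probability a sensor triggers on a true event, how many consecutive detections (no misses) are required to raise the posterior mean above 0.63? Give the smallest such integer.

After k detections and 0 misses the posterior is Beta(5+k, 19), with mean (5+k)/(5+19+k).
Set (5+k)/(24+k) > 0.63 and solve: k > (0.63·24 − 5)/(1 − 0.63) = 27.351.
The smallest integer exceeding 27.351 is 28, and checking k=28: (33)/(52) = 0.6346 > 0.63.

k = 28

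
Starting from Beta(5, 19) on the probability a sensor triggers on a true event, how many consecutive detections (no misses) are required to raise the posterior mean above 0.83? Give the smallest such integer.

After k detections and 0 misses the posterior is Beta(5+k, 19), with mean (5+k)/(5+19+k).
Set (5+k)/(24+k) > 0.83 and solve: k > (0.83·24 − 5)/(1 − 0.83) = 87.765.
The smallest integer exceeding 87.765 is 88.

k = 88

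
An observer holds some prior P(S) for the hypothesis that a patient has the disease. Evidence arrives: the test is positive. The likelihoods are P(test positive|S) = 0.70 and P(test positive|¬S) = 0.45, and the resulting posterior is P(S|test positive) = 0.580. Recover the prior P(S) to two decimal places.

P(S) = 0.47

Bayes' rule in odds form gives O(S|E) = O(S)·[P(E|S)/P(E|¬S)], hence O(S) = O(S|E)/LR.
Posterior odds = 0.580/(1−0.580) = 1.3810. LR = 0.70/0.45 = 1.5556.
Prior odds = 1.3810/1.5556 = 0.8878, so P(S) = 0.8878/(1+0.8878) ≈ 0.47.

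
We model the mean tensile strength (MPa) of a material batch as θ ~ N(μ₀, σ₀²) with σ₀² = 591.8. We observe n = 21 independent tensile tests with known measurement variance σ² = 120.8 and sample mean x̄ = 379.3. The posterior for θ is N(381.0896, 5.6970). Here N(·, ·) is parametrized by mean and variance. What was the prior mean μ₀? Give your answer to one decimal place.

With known observation variance, the Normal–Normal posterior has precision τ_n = τ₀ + n/σ² and mean μ_n = (τ₀μ₀ + (n/σ²)x̄)/τ_n.
Here τ₀ = 1/591.8 = 0.001690 and τ_data = 21/120.8 = 0.173841, so τ_n = 0.175531.
Rearranging for μ₀: μ₀ = (μ_n·τ_n − τ_data·x̄)/τ₀ = (381.0896·0.175531 − 0.173841·379.3) / 0.001690 = 0.955147/0.001690 ≈ 565.2.

μ₀ = 565.2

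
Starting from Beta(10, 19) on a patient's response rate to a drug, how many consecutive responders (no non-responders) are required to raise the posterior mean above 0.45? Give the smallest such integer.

After k responders and 0 non-responders the posterior is Beta(10+k, 19), with mean (10+k)/(10+19+k).
Set (10+k)/(29+k) > 0.45 and solve: k > (0.45·29 − 10)/(1 − 0.45) = 5.545.
The smallest integer exceeding 5.545 is 6.

k = 6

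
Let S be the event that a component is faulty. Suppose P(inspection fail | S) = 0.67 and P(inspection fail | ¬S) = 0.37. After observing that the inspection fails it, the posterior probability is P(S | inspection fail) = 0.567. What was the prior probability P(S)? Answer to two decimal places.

P(S) = 0.42

Bayes' rule in odds form gives O(S|E) = O(S)·[P(E|S)/P(E|¬S)], hence O(S) = O(S|E)/LR.
Posterior odds = 0.567/(1−0.567) = 1.3095. LR = 0.67/0.37 = 1.8108.
Prior odds = 1.3095/1.8108 = 0.7232, so P(S) = 0.7232/(1+0.7232) ≈ 0.42.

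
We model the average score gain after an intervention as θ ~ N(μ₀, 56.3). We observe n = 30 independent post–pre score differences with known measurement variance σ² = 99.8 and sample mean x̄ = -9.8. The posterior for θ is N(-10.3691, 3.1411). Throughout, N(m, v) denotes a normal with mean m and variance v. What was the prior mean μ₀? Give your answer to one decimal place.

The posterior mean is a precision-weighted average: μ_n = (τ₀μ₀ + τ_data·x̄)/(τ₀+τ_data), with τ₀=1/σ₀² and τ_data=n/σ².
Here τ₀ = 1/56.3 = 0.017762 and τ_data = 30/99.8 = 0.300601, so τ_n = 0.318363.
Rearranging for μ₀: μ₀ = (μ_n·τ_n − τ_data·x̄)/τ₀ = (-10.3691·0.318363 − 0.300601·-9.8) / 0.017762 = -0.355248/0.017762 ≈ -20.0.

μ₀ = -20.0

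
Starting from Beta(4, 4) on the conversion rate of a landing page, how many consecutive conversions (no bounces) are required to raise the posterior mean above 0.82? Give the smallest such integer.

k = 15

After k conversions and 0 bounces the posterior is Beta(4+k, 4), with mean (4+k)/(4+4+k).
Set (4+k)/(8+k) > 0.82 and solve: k > (0.82·8 − 4)/(1 − 0.82) = 14.222.
The smallest integer exceeding 14.222 is 15.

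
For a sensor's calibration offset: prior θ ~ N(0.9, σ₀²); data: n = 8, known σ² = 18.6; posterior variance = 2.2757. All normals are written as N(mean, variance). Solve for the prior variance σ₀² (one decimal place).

For the Normal–Normal model with known σ², precisions add: τ_n = τ₀ + n/σ².
So 1/σ₀² = 1/2.2757 − 8/18.6 = 0.439425 − 0.430108 = 0.009317.
Hence σ₀² = 1/0.009317 ≈ 107.3.

σ₀² = 107.3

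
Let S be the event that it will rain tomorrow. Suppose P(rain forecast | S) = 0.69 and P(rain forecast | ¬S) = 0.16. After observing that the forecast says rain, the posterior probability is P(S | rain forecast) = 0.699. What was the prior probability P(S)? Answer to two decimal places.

P(S) = 0.35

In odds form, posterior odds = prior odds × likelihood ratio, so prior odds = posterior odds ÷ LR.
Posterior odds = 0.699/(1−0.699) = 2.3223. LR = 0.69/0.16 = 4.3125.
Prior odds = 2.3223/4.3125 = 0.5385, so P(S) = 0.5385/(1+0.5385) ≈ 0.35.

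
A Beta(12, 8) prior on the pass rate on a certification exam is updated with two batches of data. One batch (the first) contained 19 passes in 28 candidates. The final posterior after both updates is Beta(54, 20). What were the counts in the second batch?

23 passes and 3 failures

Because Beta–binomial updating is additive in the counts, the combined data contributed (α_post−α_prior, β_post−β_prior) successes and failures.
Total across both batches: 54−12=42 passes, 20−8=12 failures.
Subtract the first batch: 42−19=23 passes and 12−9=3 failures.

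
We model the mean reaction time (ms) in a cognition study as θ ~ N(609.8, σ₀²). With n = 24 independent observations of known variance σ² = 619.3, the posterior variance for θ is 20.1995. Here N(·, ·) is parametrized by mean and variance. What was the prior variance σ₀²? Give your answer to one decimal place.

σ₀² = 93.0

For the Normal–Normal model with known σ², precisions add: τ_n = τ₀ + n/σ².
So 1/σ₀² = 1/20.1995 − 24/619.3 = 0.049506 − 0.038753 = 0.010753.
Hence σ₀² = 1/0.010753 ≈ 93.0.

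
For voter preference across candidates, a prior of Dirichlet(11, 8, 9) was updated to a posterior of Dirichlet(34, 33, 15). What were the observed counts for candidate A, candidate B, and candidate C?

counts (23, 25, 6)

For a Dirichlet(α) prior with multinomial counts c, the posterior is Dirichlet(α + c) componentwise.
Counts are posterior − prior componentwise: 34−11=23, 33−8=25, 15−9=6.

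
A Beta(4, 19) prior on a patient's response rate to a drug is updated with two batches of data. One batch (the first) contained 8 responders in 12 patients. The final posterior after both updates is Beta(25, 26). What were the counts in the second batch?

13 responders and 3 non-responders

Sequential conjugate updates are equivalent to a single update on the pooled data, so total successes = posterior α − prior α and total failures = posterior β − prior β.
Total across both batches: 25−4=21 responders, 26−19=7 non-responders.
Subtract the first batch: 21−8=13 responders and 7−4=3 non-responders.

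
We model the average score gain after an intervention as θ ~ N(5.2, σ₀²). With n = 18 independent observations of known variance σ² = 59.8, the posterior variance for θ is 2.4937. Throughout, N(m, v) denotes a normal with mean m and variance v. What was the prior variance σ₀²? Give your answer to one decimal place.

σ₀² = 10.0

Posterior precision equals prior precision plus data precision: 1/σ_n² = 1/σ₀² + n/σ².
So 1/σ₀² = 1/2.4937 − 18/59.8 = 0.401011 − 0.301003 = 0.100008.
Hence σ₀² = 1/0.100008 ≈ 10.0.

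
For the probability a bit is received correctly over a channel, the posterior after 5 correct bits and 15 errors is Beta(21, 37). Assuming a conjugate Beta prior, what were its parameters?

A Beta(α, β) prior with s successes and f failures in binomial data gives a Beta(α+s, β+f) posterior.
So α = 21 − 5 = 16 and β = 37 − 15 = 22.

Beta(16, 22)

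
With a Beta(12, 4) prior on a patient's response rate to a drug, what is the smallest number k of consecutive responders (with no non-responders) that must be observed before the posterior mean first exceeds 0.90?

After k responders and 0 non-responders the posterior is Beta(12+k, 4), with mean (12+k)/(12+4+k).
Set (12+k)/(16+k) > 0.90 and solve: k > (0.90·16 − 12)/(1 − 0.90) = 24.000.
The smallest integer exceeding 24.000 is 25.

k = 25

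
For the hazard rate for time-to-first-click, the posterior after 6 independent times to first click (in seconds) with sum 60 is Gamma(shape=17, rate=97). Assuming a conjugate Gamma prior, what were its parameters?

Gamma–exponential conjugacy: posterior shape = α + n, posterior rate = β + Σtᵢ.
So α = 17 − 6 = 11 and β = 97 − 60 = 37.

Gamma(shape=11, rate=37)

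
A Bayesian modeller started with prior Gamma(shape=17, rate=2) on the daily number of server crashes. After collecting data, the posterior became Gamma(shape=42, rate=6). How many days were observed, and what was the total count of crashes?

n = 4 days with total 25 crashes

A Gamma(α, β) prior (rate parametrization) on a Poisson rate with n observations summing to S gives posterior Gamma(α+S, β+n).
Matching: Σxᵢ = 42 − 17 = 25 and n = 6 − 2 = 4.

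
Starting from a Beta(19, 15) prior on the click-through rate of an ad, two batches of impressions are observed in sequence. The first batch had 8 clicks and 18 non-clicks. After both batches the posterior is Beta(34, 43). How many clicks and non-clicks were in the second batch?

7 clicks and 10 non-clicks

Because Beta–binomial updating is additive in the counts, the combined data contributed (α_post−α_prior, β_post−β_prior) successes and failures.
Total across both batches: 34−19=15 clicks, 43−15=28 non-clicks.
Subtract the first batch: 15−8=7 clicks and 28−18=10 non-clicks.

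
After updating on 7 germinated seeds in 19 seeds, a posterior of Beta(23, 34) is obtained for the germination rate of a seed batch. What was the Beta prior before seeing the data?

Beta is conjugate to the binomial likelihood: posterior = Beta(a+s, b+f).
So a = 23 − 7 = 16 and b = 34 − 12 = 22.

Beta(16, 22)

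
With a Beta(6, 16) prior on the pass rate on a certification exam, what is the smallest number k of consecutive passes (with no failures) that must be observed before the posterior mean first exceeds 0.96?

k = 379

After k passes and 0 failures the posterior is Beta(6+k, 16), with mean (6+k)/(6+16+k).
Set (6+k)/(22+k) > 0.96 and solve: k > (0.96·22 − 6)/(1 − 0.96) = 378.000.
The smallest integer exceeding 378.000 is 379, and checking k=379: (385)/(401) = 0.9601 > 0.96.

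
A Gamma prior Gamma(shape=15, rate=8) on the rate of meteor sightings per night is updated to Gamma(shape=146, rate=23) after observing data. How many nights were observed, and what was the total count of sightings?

n = 15 nights with total 131 sightings

Gamma–Poisson conjugacy: posterior shape = α + Σxᵢ, posterior rate = β + n.
Matching: Σxᵢ = 146 − 15 = 131 and n = 23 − 8 = 15.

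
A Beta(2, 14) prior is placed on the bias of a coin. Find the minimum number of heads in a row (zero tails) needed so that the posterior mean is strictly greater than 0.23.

k = 3

After k heads and 0 tails the posterior is Beta(2+k, 14), with mean (2+k)/(2+14+k).
Set (2+k)/(16+k) > 0.23 and solve: k > (0.23·16 − 2)/(1 − 0.23) = 2.182.
The smallest integer exceeding 2.182 is 3, and checking k=3: (5)/(19) = 0.2632 > 0.23.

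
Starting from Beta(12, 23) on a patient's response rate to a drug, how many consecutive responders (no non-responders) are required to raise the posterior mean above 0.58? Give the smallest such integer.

After k responders and 0 non-responders the posterior is Beta(12+k, 23), with mean (12+k)/(12+23+k).
Set (12+k)/(35+k) > 0.58 and solve: k > (0.58·35 − 12)/(1 − 0.58) = 19.762.
The smallest integer exceeding 19.762 is 20, and checking k=20: (32)/(55) = 0.5818 > 0.58.

k = 20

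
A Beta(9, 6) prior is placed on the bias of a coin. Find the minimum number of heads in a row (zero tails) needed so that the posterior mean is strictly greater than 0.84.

k = 23

After k heads and 0 tails the posterior is Beta(9+k, 6), with mean (9+k)/(9+6+k).
Set (9+k)/(15+k) > 0.84 and solve: k > (0.84·15 − 9)/(1 − 0.84) = 22.500.
The smallest integer exceeding 22.500 is 23, and checking k=23: (32)/(38) = 0.8421 > 0.84.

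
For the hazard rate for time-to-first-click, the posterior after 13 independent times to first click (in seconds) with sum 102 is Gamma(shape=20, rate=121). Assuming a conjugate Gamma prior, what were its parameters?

Gamma(shape=7, rate=19)

For an exponential likelihood with a Gamma(α, β) prior on the rate, n observations with total T give posterior Gamma(α+n, β+T).
So α = 20 − 13 = 7 and β = 121 − 102 = 19.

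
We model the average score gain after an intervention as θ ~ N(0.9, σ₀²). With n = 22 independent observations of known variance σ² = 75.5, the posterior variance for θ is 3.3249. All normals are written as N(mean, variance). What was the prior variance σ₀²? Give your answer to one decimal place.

σ₀² = 106.7

Posterior precision equals prior precision plus data precision: 1/σ_n² = 1/σ₀² + n/σ².
So 1/σ₀² = 1/3.3249 − 22/75.5 = 0.300761 − 0.291391 = 0.009370.
Hence σ₀² = 1/0.009370 ≈ 106.7.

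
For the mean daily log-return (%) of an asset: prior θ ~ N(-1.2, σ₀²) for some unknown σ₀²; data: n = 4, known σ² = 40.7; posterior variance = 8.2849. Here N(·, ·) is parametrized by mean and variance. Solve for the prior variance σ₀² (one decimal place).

σ₀² = 44.6

Posterior precision equals prior precision plus data precision: 1/σ_n² = 1/σ₀² + n/σ².
So 1/σ₀² = 1/8.2849 − 4/40.7 = 0.120702 − 0.098280 = 0.022422.
Hence σ₀² = 1/0.022422 ≈ 44.6.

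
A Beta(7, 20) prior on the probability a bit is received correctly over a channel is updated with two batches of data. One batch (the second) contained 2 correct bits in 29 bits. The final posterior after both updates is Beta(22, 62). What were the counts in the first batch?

13 correct bits and 15 errors

Because Beta–binomial updating is additive in the counts, the combined data contributed (α_post−α_prior, β_post−β_prior) successes and failures.
Total across both batches: 22−7=15 correct bits, 62−20=42 errors.
Subtract the second batch: 15−2=13 correct bits and 42−27=15 errors.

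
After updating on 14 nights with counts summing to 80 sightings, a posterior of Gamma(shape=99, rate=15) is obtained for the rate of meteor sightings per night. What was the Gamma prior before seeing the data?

Gamma–Poisson conjugacy: posterior shape = α + Σxᵢ, posterior rate = β + n.
So α = 99 − 80 = 19 and β = 15 − 14 = 1.

Gamma(shape=19, rate=1)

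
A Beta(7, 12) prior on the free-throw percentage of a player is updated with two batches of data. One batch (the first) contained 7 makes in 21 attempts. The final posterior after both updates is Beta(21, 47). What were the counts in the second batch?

7 makes and 21 misses

Because Beta–binomial updating is additive in the counts, the combined data contributed (α_post−α_prior, β_post−β_prior) successes and failures.
Total across both batches: 21−7=14 makes, 47−12=35 misses.
Subtract the first batch: 14−7=7 makes and 35−14=21 misses.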